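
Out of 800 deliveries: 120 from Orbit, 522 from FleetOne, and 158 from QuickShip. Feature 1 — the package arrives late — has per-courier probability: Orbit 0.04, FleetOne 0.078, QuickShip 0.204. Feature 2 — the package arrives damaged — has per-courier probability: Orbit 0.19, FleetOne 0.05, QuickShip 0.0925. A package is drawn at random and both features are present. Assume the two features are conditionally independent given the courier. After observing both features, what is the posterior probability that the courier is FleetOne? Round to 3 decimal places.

Unnormalized posteriors (prior × likelihood):
  Orbit: 0.15 × 0.04 × 0.19 = 0.00114
  FleetOne: 0.6525 × 0.078 × 0.05 = 0.00254475
  QuickShip: 0.1975 × 0.204 × 0.0925 = 0.003726825
Total = 0.007411575.
P(FleetOne | evidence) = 0.00254475 / 0.007411575 ≈ 0.343.

0.343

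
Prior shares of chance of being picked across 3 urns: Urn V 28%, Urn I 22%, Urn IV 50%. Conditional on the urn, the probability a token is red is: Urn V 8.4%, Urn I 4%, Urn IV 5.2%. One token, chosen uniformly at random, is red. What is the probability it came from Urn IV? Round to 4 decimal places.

0.4458

Prior × likelihood for each hypothesis:
  Urn V: 0.28 × 0.084 = 0.02352
  Urn I: 0.22 × 0.04 = 0.0088
  Urn IV: 0.5 × 0.052 = 0.026
Sum = 0.05832.
P(Urn IV | evidence) = 0.026 / 0.05832 ≈ 0.4458.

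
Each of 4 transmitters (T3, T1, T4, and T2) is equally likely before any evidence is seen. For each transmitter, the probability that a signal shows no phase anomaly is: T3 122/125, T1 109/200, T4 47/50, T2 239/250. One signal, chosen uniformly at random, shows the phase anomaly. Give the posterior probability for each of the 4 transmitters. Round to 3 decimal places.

T3 0.041, T1 0.780, T4 0.103, T2 0.075

Taking complements, P(anomaly | each) = T3 0.024, T1 0.455, T4 0.06, T2 0.044.
With a uniform prior (1/4 each), posterior ∝ likelihood:
  T3: 0.024
  T1: 0.455
  T4: 0.06
  T2: 0.044
Sum = 0.583.
P(T3 | anomaly) = 0.024/0.583 ≈ 0.041
P(T1 | anomaly) = 0.455/0.583 ≈ 0.780
P(T4 | anomaly) = 0.06/0.583 ≈ 0.103
P(T2 | anomaly) = 0.044/0.583 ≈ 0.075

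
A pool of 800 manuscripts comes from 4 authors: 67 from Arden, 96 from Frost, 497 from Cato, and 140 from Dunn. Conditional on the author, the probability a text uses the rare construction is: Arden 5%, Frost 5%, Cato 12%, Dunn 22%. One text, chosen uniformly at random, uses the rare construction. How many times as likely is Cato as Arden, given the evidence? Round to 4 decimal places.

Prior × likelihood for each hypothesis:
  Arden: 0.08375 × 0.05 = 0.0041875
  Frost: 0.12 × 0.05 = 0.006
  Cato: 0.62125 × 0.12 = 0.07455
  Dunn: 0.175 × 0.22 = 0.0385
Normalizing constant = 0.1232375.
The ratio is 0.07455 / 0.0041875 (the normalizer cancels) = 17.8030.

17.8030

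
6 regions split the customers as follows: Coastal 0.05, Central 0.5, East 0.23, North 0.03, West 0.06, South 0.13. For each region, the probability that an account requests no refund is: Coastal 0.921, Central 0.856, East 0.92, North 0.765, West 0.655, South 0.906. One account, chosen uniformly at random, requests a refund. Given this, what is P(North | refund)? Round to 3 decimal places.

0.052

Taking complements, P(refund | each) = Coastal 0.079, Central 0.144, East 0.08, North 0.235, West 0.345, South 0.094.
Compute prior × likelihood for every hypothesis:
  Coastal: 0.05 × 0.079 = 0.00395
  Central: 0.5 × 0.144 = 0.072
  East: 0.23 × 0.08 = 0.0184
  North: 0.03 × 0.235 = 0.00705
  West: 0.06 × 0.345 = 0.0207
  South: 0.13 × 0.094 = 0.01222
Sum = 0.13432.
P(North | evidence) = 0.00705 / 0.13432 ≈ 0.052.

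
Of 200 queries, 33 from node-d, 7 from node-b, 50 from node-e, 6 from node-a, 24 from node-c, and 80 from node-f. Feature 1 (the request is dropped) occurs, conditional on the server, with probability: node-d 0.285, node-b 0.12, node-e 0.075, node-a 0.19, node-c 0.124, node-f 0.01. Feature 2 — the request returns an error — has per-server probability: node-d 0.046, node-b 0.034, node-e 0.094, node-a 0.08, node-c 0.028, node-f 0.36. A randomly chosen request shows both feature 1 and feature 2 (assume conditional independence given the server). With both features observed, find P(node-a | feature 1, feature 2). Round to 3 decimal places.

0.071

Prior × likelihood for each hypothesis:
  node-d: 0.165 × 0.285 × 0.046 = 0.00216315
  node-b: 0.035 × 0.12 × 0.034 = 0.0001428
  node-e: 0.25 × 0.075 × 0.094 = 0.0017625
  node-a: 0.03 × 0.19 × 0.08 = 0.000456
  node-c: 0.12 × 0.124 × 0.028 = 0.00041664
  node-f: 0.4 × 0.01 × 0.36 = 0.00144
Normalizing constant = 0.00638109.
P(node-a | evidence) = 0.000456 / 0.00638109 ≈ 0.071.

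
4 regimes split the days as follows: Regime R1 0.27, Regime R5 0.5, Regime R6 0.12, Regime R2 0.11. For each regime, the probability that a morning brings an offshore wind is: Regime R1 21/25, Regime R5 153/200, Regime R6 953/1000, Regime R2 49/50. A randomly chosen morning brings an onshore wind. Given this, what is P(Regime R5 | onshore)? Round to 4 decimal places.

Taking complements, P(onshore | each) = Regime R1 0.16, Regime R5 0.235, Regime R6 0.047, Regime R2 0.02.
Unnormalized posteriors (prior × likelihood):
  Regime R1: 0.27 × 0.16 = 0.0432
  Regime R5: 0.5 × 0.235 = 0.1175
  Regime R6: 0.12 × 0.047 = 0.00564
  Regime R2: 0.11 × 0.02 = 0.0022
Total = 0.16854.
P(Regime R5 | evidence) = 0.1175 / 0.16854 ≈ 0.6972.

0.6972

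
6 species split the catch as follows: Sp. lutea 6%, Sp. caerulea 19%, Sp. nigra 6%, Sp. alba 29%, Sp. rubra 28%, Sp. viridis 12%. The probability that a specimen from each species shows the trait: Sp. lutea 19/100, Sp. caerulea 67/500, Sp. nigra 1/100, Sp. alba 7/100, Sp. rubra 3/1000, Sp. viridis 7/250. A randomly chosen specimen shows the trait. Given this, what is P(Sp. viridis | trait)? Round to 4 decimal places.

By Bayes' rule, posterior ∝ prior × likelihood:
  Sp. lutea: 0.06 × 0.19 = 0.0114
  Sp. caerulea: 0.19 × 0.134 = 0.02546
  Sp. nigra: 0.06 × 0.01 = 0.0006
  Sp. alba: 0.29 × 0.07 = 0.0203
  Sp. rubra: 0.28 × 0.003 = 0.00084
  Sp. viridis: 0.12 × 0.028 = 0.00336
Sum = 0.06196.
P(Sp. viridis | evidence) = 0.00336 / 0.06196 ≈ 0.0542.

0.0542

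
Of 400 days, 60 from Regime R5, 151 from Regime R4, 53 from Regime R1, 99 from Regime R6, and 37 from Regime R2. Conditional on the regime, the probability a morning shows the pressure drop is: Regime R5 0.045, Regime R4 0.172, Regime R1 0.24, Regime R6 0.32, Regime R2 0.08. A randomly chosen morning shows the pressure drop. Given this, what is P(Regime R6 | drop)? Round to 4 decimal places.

Compute prior × likelihood for every hypothesis:
  Regime R5: 0.15 × 0.045 = 0.00675
  Regime R4: 0.3775 × 0.172 = 0.06493
  Regime R1: 0.1325 × 0.24 = 0.0318
  Regime R6: 0.2475 × 0.32 = 0.0792
  Regime R2: 0.0925 × 0.08 = 0.0074
Normalizing constant = 0.19008.
P(Regime R6 | evidence) = 0.0792 / 0.19008 ≈ 0.4167.

0.4167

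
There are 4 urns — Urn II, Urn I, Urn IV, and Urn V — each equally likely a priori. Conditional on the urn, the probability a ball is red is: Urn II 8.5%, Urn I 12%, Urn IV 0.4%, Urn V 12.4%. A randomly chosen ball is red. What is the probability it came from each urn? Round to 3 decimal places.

Since the prior is uniform, the posterior is proportional to the likelihood:
  Urn II: 0.085
  Urn I: 0.12
  Urn IV: 0.004
  Urn V: 0.124
Normalizing constant = 0.333.
P(Urn II | red) = 0.085/0.333 ≈ 0.255
P(Urn I | red) = 0.12/0.333 ≈ 0.360
P(Urn IV | red) = 0.004/0.333 ≈ 0.012
P(Urn V | red) = 0.124/0.333 ≈ 0.372

Urn II 0.255, Urn I 0.360, Urn IV 0.012, Urn V 0.372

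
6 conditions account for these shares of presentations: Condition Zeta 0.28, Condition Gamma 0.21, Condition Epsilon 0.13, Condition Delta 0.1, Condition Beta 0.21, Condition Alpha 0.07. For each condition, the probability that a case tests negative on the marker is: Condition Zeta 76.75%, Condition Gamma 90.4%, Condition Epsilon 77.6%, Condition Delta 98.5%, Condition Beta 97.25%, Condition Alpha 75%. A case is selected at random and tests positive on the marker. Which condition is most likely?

Condition Zeta

Taking complements, P(marker-positive | each) = Condition Zeta 0.2325, Condition Gamma 0.096, Condition Epsilon 0.224, Condition Delta 0.015, Condition Beta 0.0275, Condition Alpha 0.25.
Prior × likelihood for each hypothesis:
  Condition Zeta: 0.28 × 0.2325 = 0.0651
  Condition Gamma: 0.21 × 0.096 = 0.02016
  Condition Epsilon: 0.13 × 0.224 = 0.02912
  Condition Delta: 0.1 × 0.015 = 0.0015
  Condition Beta: 0.21 × 0.0275 = 0.005775
  Condition Alpha: 0.07 × 0.25 = 0.0175
Total = 0.139155.
Largest term belongs to Condition Zeta, so Condition Zeta is most probable.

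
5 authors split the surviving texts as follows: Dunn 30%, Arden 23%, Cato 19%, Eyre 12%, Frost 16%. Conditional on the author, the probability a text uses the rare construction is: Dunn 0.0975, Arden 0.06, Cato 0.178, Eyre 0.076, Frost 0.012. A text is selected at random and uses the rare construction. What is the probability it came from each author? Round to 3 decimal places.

Dunn 0.333, Arden 0.157, Cato 0.385, Eyre 0.104, Frost 0.022

Compute prior × likelihood for every hypothesis:
  Dunn: 0.3 × 0.0975 = 0.02925
  Arden: 0.23 × 0.06 = 0.0138
  Cato: 0.19 × 0.178 = 0.03382
  Eyre: 0.12 × 0.076 = 0.00912
  Frost: 0.16 × 0.012 = 0.00192
Total = 0.08791.
P(Dunn | rare-form) = 0.02925/0.08791 ≈ 0.333
P(Arden | rare-form) = 0.0138/0.08791 ≈ 0.157
P(Cato | rare-form) = 0.03382/0.08791 ≈ 0.385
P(Eyre | rare-form) = 0.00912/0.08791 ≈ 0.104
P(Frost | rare-form) = 0.00192/0.08791 ≈ 0.022
(Check: 0.333+0.157+0.385+0.104+0.022 = 1.001.)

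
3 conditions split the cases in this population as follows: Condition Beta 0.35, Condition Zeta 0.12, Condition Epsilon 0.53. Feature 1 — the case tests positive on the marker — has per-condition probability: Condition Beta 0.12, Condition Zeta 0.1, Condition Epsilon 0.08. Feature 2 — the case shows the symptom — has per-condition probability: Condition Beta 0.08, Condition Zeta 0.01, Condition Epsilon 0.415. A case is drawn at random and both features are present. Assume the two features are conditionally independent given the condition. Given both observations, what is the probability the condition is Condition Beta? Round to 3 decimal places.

0.159

Prior × likelihood for each hypothesis:
  Condition Beta: 0.35 × 0.12 × 0.08 = 0.00336
  Condition Zeta: 0.12 × 0.1 × 0.01 = 0.00012
  Condition Epsilon: 0.53 × 0.08 × 0.415 = 0.017596
Total = 0.021076.
P(Condition Beta | evidence) = 0.00336 / 0.021076 ≈ 0.159.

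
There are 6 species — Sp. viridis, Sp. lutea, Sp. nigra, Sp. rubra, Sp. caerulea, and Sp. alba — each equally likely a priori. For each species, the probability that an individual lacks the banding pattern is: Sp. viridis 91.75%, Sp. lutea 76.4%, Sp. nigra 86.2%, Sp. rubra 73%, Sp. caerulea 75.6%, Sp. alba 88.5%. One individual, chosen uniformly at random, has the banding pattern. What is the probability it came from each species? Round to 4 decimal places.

Taking complements, P(banded | each) = Sp. viridis 0.0825, Sp. lutea 0.236, Sp. nigra 0.138, Sp. rubra 0.27, Sp. caerulea 0.244, Sp. alba 0.115.
With a uniform prior (1/6 each), posterior ∝ likelihood:
  Sp. viridis: 0.0825
  Sp. lutea: 0.236
  Sp. nigra: 0.138
  Sp. rubra: 0.27
  Sp. caerulea: 0.244
  Sp. alba: 0.115
Normalizing constant = 1.0855.
P(Sp. viridis | banded) = 0.0825/1.0855 ≈ 0.0760
P(Sp. lutea | banded) = 0.236/1.0855 ≈ 0.2174
P(Sp. nigra | banded) = 0.138/1.0855 ≈ 0.1271
P(Sp. rubra | banded) = 0.27/1.0855 ≈ 0.2487
P(Sp. caerulea | banded) = 0.244/1.0855 ≈ 0.2248
P(Sp. alba | banded) = 0.115/1.0855 ≈ 0.1059

Sp. viridis 0.0760, Sp. lutea 0.2174, Sp. nigra 0.1271, Sp. rubra 0.2487, Sp. caerulea 0.2248, Sp. alba 0.1059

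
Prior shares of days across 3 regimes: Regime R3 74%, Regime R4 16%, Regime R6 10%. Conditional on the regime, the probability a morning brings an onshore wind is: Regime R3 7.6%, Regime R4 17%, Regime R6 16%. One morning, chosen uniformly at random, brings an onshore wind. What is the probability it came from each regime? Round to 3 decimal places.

Prior × likelihood for each hypothesis:
  Regime R3: 0.74 × 0.076 = 0.05624
  Regime R4: 0.16 × 0.17 = 0.0272
  Regime R6: 0.1 × 0.16 = 0.016
Sum = 0.09944.
P(Regime R3 | onshore) = 0.05624/0.09944 ≈ 0.566
P(Regime R4 | onshore) = 0.0272/0.09944 ≈ 0.274
P(Regime R6 | onshore) = 0.016/0.09944 ≈ 0.161

Regime R3 0.566, Regime R4 0.274, Regime R6 0.161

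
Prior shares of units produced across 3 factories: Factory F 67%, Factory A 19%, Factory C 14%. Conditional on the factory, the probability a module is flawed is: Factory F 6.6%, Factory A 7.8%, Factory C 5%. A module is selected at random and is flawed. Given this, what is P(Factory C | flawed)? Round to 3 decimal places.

Prior × likelihood for each hypothesis:
  Factory F: 0.67 × 0.066 = 0.04422
  Factory A: 0.19 × 0.078 = 0.01482
  Factory C: 0.14 × 0.05 = 0.007
Sum = 0.06604.
P(Factory C | evidence) = 0.007 / 0.06604 ≈ 0.106.

0.106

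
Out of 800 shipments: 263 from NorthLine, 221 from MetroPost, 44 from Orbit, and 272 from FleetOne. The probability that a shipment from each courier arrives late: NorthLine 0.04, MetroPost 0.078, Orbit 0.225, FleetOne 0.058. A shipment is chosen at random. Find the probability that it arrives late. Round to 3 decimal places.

Unnormalized posteriors (prior × likelihood):
  NorthLine: 0.32875 × 0.04 = 0.01315
  MetroPost: 0.27625 × 0.078 = 0.0215475
  Orbit: 0.055 × 0.225 = 0.012375
  FleetOne: 0.34 × 0.058 = 0.01972
P(late) = 0.01315 + 0.0215475 + 0.012375 + 0.01972 = 0.0667925 → 0.067.

0.067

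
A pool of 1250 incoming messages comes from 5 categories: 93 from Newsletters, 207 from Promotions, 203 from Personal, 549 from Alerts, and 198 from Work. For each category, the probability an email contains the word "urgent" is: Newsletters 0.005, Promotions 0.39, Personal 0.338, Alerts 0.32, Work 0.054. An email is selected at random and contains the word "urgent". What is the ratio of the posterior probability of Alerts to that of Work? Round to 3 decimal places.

Unnormalized posteriors (prior × likelihood):
  Newsletters: 0.0744 × 0.005 = 0.000372
  Promotions: 0.1656 × 0.39 = 0.064584
  Personal: 0.1624 × 0.338 = 0.0548912
  Alerts: 0.4392 × 0.32 = 0.140544
  Work: 0.1584 × 0.054 = 0.0085536
Sum = 0.2689448.
The ratio is 0.140544 / 0.0085536 (the normalizer cancels) = 16.431.

16.431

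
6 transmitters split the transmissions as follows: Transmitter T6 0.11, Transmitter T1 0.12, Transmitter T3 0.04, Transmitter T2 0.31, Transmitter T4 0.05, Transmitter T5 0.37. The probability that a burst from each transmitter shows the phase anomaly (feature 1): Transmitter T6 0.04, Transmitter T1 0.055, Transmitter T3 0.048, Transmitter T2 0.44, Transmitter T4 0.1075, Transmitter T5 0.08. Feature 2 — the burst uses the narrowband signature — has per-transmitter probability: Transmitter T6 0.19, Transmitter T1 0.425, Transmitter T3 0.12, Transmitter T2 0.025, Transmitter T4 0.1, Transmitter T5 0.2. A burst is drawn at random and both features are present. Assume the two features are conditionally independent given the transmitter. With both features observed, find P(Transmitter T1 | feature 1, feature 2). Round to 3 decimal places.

0.204

Unnormalized posteriors (prior × likelihood):
  Transmitter T6: 0.11 × 0.04 × 0.19 = 0.000836
  Transmitter T1: 0.12 × 0.055 × 0.425 = 0.002805
  Transmitter T3: 0.04 × 0.048 × 0.12 = 0.0002304
  Transmitter T2: 0.31 × 0.44 × 0.025 = 0.00341
  Transmitter T4: 0.05 × 0.1075 × 0.1 = 0.0005375
  Transmitter T5: 0.37 × 0.08 × 0.2 = 0.00592
Total = 0.0137389.
P(Transmitter T1 | evidence) = 0.002805 / 0.0137389 ≈ 0.204.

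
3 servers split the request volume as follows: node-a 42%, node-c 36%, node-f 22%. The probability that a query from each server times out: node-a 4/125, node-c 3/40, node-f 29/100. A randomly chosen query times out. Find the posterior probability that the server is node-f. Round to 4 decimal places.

By Bayes' rule, posterior ∝ prior × likelihood:
  node-a: 0.42 × 0.032 = 0.01344
  node-c: 0.36 × 0.075 = 0.027
  node-f: 0.22 × 0.29 = 0.0638
Normalizing constant = 0.10424.
P(node-f | evidence) = 0.0638 / 0.10424 ≈ 0.6120.

0.6120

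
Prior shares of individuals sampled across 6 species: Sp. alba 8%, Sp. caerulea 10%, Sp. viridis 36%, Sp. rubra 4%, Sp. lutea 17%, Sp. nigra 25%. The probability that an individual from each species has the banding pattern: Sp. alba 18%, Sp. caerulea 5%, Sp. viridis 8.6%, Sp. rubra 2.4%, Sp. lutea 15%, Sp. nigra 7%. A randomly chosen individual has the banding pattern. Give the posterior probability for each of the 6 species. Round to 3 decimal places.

Sp. alba 0.153, Sp. caerulea 0.053, Sp. viridis 0.328, Sp. rubra 0.010, Sp. lutea 0.270, Sp. nigra 0.186

By Bayes' rule, posterior ∝ prior × likelihood:
  Sp. alba: 0.08 × 0.18 = 0.0144
  Sp. caerulea: 0.1 × 0.05 = 0.005
  Sp. viridis: 0.36 × 0.086 = 0.03096
  Sp. rubra: 0.04 × 0.024 = 0.00096
  Sp. lutea: 0.17 × 0.15 = 0.0255
  Sp. nigra: 0.25 × 0.07 = 0.0175
Sum = 0.09432.
P(Sp. alba | banded) = 0.0144/0.09432 ≈ 0.153
P(Sp. caerulea | banded) = 0.005/0.09432 ≈ 0.053
P(Sp. viridis | banded) = 0.03096/0.09432 ≈ 0.328
P(Sp. rubra | banded) = 0.00096/0.09432 ≈ 0.010
P(Sp. lutea | banded) = 0.0255/0.09432 ≈ 0.270
P(Sp. nigra | banded) = 0.0175/0.09432 ≈ 0.186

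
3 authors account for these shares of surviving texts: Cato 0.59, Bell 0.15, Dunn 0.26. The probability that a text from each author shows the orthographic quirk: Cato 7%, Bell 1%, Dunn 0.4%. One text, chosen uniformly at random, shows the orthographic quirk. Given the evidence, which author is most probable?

Compute prior × likelihood for every hypothesis:
  Cato: 0.59 × 0.07 = 0.0413
  Bell: 0.15 × 0.01 = 0.0015
  Dunn: 0.26 × 0.004 = 0.00104
Normalizing constant = 0.04384.
Largest term belongs to Cato, so Cato is most probable.

Cato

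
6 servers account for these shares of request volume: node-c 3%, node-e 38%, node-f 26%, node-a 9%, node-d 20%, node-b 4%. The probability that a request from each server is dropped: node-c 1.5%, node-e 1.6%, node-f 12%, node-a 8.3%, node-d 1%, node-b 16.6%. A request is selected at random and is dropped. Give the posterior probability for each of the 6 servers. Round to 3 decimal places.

node-c 0.008, node-e 0.113, node-f 0.579, node-a 0.139, node-d 0.037, node-b 0.123

Prior × likelihood for each hypothesis:
  node-c: 0.03 × 0.015 = 0.00045
  node-e: 0.38 × 0.016 = 0.00608
  node-f: 0.26 × 0.12 = 0.0312
  node-a: 0.09 × 0.083 = 0.00747
  node-d: 0.2 × 0.01 = 0.002
  node-b: 0.04 × 0.166 = 0.00664
Sum = 0.05384.
P(node-c | dropped) = 0.00045/0.05384 ≈ 0.008
P(node-e | dropped) = 0.00608/0.05384 ≈ 0.113
P(node-f | dropped) = 0.0312/0.05384 ≈ 0.579
P(node-a | dropped) = 0.00747/0.05384 ≈ 0.139
P(node-d | dropped) = 0.002/0.05384 ≈ 0.037
P(node-b | dropped) = 0.00664/0.05384 ≈ 0.123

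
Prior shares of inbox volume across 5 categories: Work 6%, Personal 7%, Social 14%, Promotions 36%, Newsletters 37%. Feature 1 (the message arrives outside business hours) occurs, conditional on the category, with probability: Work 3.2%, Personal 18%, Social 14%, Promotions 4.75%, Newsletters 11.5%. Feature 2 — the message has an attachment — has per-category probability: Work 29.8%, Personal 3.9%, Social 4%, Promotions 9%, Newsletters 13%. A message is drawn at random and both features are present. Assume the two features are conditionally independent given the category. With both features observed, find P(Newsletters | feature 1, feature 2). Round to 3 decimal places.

Compute prior × likelihood for every hypothesis:
  Work: 0.06 × 0.032 × 0.298 = 0.00057216
  Personal: 0.07 × 0.18 × 0.039 = 0.0004914
  Social: 0.14 × 0.14 × 0.04 = 0.000784
  Promotions: 0.36 × 0.0475 × 0.09 = 0.001539
  Newsletters: 0.37 × 0.115 × 0.13 = 0.0055315
Sum = 0.00891806.
P(Newsletters | evidence) = 0.0055315 / 0.00891806 ≈ 0.620.

0.620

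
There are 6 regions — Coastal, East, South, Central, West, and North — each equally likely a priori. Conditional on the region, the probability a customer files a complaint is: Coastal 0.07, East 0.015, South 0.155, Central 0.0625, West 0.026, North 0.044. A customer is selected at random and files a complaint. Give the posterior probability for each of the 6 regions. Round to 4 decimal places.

Since the prior is uniform, the posterior is proportional to the likelihood:
  Coastal: 0.07
  East: 0.015
  South: 0.155
  Central: 0.0625
  West: 0.026
  North: 0.044
Normalizing constant = 0.3725.
P(Coastal | complaint) = 0.07/0.3725 ≈ 0.1879
P(East | complaint) = 0.015/0.3725 ≈ 0.0403
P(South | complaint) = 0.155/0.3725 ≈ 0.4161
P(Central | complaint) = 0.0625/0.3725 ≈ 0.1678
P(West | complaint) = 0.026/0.3725 ≈ 0.0698
P(North | complaint) = 0.044/0.3725 ≈ 0.1181

Coastal 0.1879, East 0.0403, South 0.4161, Central 0.1678, West 0.0698, North 0.1181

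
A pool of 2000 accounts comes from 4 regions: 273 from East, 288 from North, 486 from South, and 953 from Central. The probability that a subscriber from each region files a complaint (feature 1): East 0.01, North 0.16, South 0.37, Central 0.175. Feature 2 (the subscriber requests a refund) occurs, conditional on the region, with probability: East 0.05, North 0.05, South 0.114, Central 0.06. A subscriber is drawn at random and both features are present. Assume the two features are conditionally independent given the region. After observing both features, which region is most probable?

South

Prior × likelihood for each hypothesis:
  East: 0.1365 × 0.01 × 0.05 = 0.00006825
  North: 0.144 × 0.16 × 0.05 = 0.001152
  South: 0.243 × 0.37 × 0.114 = 0.01024974
  Central: 0.4765 × 0.175 × 0.06 = 0.00500325
Total = 0.01647324.
Largest term belongs to South, so South is most probable.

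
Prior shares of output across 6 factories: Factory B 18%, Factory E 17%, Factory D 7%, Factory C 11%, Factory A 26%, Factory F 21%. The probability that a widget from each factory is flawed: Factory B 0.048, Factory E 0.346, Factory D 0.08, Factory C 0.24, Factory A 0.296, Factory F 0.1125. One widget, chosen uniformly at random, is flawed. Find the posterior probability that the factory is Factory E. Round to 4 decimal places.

Compute prior × likelihood for every hypothesis:
  Factory B: 0.18 × 0.048 = 0.00864
  Factory E: 0.17 × 0.346 = 0.05882
  Factory D: 0.07 × 0.08 = 0.0056
  Factory C: 0.11 × 0.24 = 0.0264
  Factory A: 0.26 × 0.296 = 0.07696
  Factory F: 0.21 × 0.1125 = 0.023625
Sum = 0.200045.
P(Factory E | evidence) = 0.05882 / 0.200045 ≈ 0.2940.

0.2940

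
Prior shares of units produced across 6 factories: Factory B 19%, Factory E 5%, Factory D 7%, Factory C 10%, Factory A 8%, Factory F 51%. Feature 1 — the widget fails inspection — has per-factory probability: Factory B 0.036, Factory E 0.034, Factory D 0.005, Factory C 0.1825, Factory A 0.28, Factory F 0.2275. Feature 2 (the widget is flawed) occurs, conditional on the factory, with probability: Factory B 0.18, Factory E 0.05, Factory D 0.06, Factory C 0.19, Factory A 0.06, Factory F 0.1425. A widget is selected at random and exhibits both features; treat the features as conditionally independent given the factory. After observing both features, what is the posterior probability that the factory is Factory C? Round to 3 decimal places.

0.153

By Bayes' rule, posterior ∝ prior × likelihood:
  Factory B: 0.19 × 0.036 × 0.18 = 0.0012312
  Factory E: 0.05 × 0.034 × 0.05 = 0.000085
  Factory D: 0.07 × 0.005 × 0.06 = 0.000021
  Factory C: 0.1 × 0.1825 × 0.19 = 0.0034675
  Factory A: 0.08 × 0.28 × 0.06 = 0.001344
  Factory F: 0.51 × 0.2275 × 0.1425 = 0.0165335625
Total = 0.0226822625.
P(Factory C | evidence) = 0.0034675 / 0.0226822625 ≈ 0.153.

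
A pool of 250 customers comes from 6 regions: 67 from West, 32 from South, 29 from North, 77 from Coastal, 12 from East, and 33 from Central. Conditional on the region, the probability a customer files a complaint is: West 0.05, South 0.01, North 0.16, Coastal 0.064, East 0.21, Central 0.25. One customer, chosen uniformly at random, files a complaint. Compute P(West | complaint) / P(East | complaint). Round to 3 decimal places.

Compute prior × likelihood for every hypothesis:
  West: 0.268 × 0.05 = 0.0134
  South: 0.128 × 0.01 = 0.00128
  North: 0.116 × 0.16 = 0.01856
  Coastal: 0.308 × 0.064 = 0.019712
  East: 0.048 × 0.21 = 0.01008
  Central: 0.132 × 0.25 = 0.033
Normalizing constant = 0.096032.
The ratio is 0.0134 / 0.01008 (the normalizer cancels) = 1.329.

1.329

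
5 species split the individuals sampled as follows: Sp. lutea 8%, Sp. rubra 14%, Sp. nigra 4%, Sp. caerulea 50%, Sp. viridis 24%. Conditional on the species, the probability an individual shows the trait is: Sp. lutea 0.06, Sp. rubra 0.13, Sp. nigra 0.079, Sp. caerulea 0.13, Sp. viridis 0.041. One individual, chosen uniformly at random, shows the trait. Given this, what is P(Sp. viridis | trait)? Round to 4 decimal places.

Unnormalized posteriors (prior × likelihood):
  Sp. lutea: 0.08 × 0.06 = 0.0048
  Sp. rubra: 0.14 × 0.13 = 0.0182
  Sp. nigra: 0.04 × 0.079 = 0.00316
  Sp. caerulea: 0.5 × 0.13 = 0.065
  Sp. viridis: 0.24 × 0.041 = 0.00984
Sum = 0.101.
P(Sp. viridis | evidence) = 0.00984 / 0.101 ≈ 0.0974.

0.0974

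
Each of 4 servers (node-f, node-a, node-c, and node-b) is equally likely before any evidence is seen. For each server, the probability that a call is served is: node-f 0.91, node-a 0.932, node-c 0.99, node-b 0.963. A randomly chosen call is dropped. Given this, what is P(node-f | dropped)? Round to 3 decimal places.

Taking complements, P(dropped | each) = node-f 0.09, node-a 0.068, node-c 0.01, node-b 0.037.
With a uniform prior (1/4 each), posterior ∝ likelihood:
  node-f: 0.09
  node-a: 0.068
  node-c: 0.01
  node-b: 0.037
Normalizing constant = 0.205.
P(node-f | evidence) = 0.09 / 0.205 ≈ 0.439.

0.439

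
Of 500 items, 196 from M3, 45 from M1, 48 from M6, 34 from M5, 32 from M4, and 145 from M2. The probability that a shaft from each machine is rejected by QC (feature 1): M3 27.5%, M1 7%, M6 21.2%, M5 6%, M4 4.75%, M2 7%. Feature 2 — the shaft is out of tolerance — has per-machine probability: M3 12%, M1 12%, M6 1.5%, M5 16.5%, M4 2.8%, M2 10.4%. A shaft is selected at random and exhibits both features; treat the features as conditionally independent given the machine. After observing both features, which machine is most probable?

M3

Prior × likelihood for each hypothesis:
  M3: 0.392 × 0.275 × 0.12 = 0.012936
  M1: 0.09 × 0.07 × 0.12 = 0.000756
  M6: 0.096 × 0.212 × 0.015 = 0.00030528
  M5: 0.068 × 0.06 × 0.165 = 0.0006732
  M4: 0.064 × 0.0475 × 0.028 = 0.00008512
  M2: 0.29 × 0.07 × 0.104 = 0.0021112
Normalizing constant = 0.0168668.
Largest term belongs to M3, so M3 is most probable.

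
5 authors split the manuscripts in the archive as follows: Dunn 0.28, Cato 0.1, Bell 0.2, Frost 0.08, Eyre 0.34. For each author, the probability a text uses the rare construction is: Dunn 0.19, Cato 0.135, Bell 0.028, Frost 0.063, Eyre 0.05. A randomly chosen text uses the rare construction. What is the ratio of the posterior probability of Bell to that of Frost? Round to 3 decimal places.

Compute prior × likelihood for every hypothesis:
  Dunn: 0.28 × 0.19 = 0.0532
  Cato: 0.1 × 0.135 = 0.0135
  Bell: 0.2 × 0.028 = 0.0056
  Frost: 0.08 × 0.063 = 0.00504
  Eyre: 0.34 × 0.05 = 0.017
Sum = 0.09434.
The ratio is 0.0056 / 0.00504 (the normalizer cancels) = 1.111.

1.111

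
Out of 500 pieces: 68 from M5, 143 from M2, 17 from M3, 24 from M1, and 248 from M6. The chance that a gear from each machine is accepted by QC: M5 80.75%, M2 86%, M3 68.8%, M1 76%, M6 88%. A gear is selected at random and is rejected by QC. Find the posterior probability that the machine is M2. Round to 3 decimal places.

Taking complements, P(rejected | each) = M5 0.1925, M2 0.14, M3 0.312, M1 0.24, M6 0.12.
Unnormalized posteriors (prior × likelihood):
  M5: 0.136 × 0.1925 = 0.02618
  M2: 0.286 × 0.14 = 0.04004
  M3: 0.034 × 0.312 = 0.010608
  M1: 0.048 × 0.24 = 0.01152
  M6: 0.496 × 0.12 = 0.05952
Sum = 0.147868.
P(M2 | evidence) = 0.04004 / 0.147868 ≈ 0.271.

0.271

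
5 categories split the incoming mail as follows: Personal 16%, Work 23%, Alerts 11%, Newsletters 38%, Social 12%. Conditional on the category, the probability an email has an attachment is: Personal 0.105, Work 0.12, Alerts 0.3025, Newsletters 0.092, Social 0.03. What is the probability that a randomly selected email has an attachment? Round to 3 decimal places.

0.116

By Bayes' rule, posterior ∝ prior × likelihood:
  Personal: 0.16 × 0.105 = 0.0168
  Work: 0.23 × 0.12 = 0.0276
  Alerts: 0.11 × 0.3025 = 0.033275
  Newsletters: 0.38 × 0.092 = 0.03496
  Social: 0.12 × 0.03 = 0.0036
P(attachment) = 0.0168 + 0.0276 + 0.033275 + 0.03496 + 0.0036 = 0.116235 → 0.116.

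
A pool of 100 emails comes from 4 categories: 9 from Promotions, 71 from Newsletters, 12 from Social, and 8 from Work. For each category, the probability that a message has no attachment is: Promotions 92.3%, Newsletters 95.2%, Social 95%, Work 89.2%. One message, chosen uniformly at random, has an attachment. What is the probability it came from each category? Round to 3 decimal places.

Promotions 0.125, Newsletters 0.612, Social 0.108, Work 0.155

Taking complements, P(attachment | each) = Promotions 0.077, Newsletters 0.048, Social 0.05, Work 0.108.
Unnormalized posteriors (prior × likelihood):
  Promotions: 0.09 × 0.077 = 0.00693
  Newsletters: 0.71 × 0.048 = 0.03408
  Social: 0.12 × 0.05 = 0.006
  Work: 0.08 × 0.108 = 0.00864
Normalizing constant = 0.05565.
P(Promotions | attachment) = 0.00693/0.05565 ≈ 0.125
P(Newsletters | attachment) = 0.03408/0.05565 ≈ 0.612
P(Social | attachment) = 0.006/0.05565 ≈ 0.108
P(Work | attachment) = 0.00864/0.05565 ≈ 0.155
(Check: 0.125+0.612+0.108+0.155 = 1.000.)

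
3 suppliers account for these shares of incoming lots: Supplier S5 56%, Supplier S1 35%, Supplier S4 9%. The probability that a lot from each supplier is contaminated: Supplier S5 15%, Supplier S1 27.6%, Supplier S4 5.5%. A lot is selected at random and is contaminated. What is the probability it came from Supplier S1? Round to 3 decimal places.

0.521

Compute prior × likelihood for every hypothesis:
  Supplier S5: 0.56 × 0.15 = 0.084
  Supplier S1: 0.35 × 0.276 = 0.0966
  Supplier S4: 0.09 × 0.055 = 0.00495
Sum = 0.18555.
P(Supplier S1 | evidence) = 0.0966 / 0.18555 ≈ 0.521.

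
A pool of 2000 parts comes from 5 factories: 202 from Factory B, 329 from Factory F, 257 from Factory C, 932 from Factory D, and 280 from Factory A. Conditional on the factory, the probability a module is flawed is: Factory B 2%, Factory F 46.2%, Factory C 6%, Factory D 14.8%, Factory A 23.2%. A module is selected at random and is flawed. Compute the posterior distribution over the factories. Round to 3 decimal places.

Unnormalized posteriors (prior × likelihood):
  Factory B: 0.101 × 0.02 = 0.00202
  Factory F: 0.1645 × 0.462 = 0.075999
  Factory C: 0.1285 × 0.06 = 0.00771
  Factory D: 0.466 × 0.148 = 0.068968
  Factory A: 0.14 × 0.232 = 0.03248
Total = 0.187177.
P(Factory B | flawed) = 0.00202/0.187177 ≈ 0.011
P(Factory F | flawed) = 0.075999/0.187177 ≈ 0.406
P(Factory C | flawed) = 0.00771/0.187177 ≈ 0.041
P(Factory D | flawed) = 0.068968/0.187177 ≈ 0.368
P(Factory A | flawed) = 0.03248/0.187177 ≈ 0.174

Factory B 0.011, Factory F 0.406, Factory C 0.041, Factory D 0.368, Factory A 0.174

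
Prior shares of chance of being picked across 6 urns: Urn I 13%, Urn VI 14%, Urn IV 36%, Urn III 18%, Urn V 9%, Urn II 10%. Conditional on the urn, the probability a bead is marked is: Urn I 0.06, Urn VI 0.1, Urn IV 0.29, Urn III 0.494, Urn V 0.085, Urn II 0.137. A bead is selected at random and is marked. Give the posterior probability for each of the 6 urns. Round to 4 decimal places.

By Bayes' rule, posterior ∝ prior × likelihood:
  Urn I: 0.13 × 0.06 = 0.0078
  Urn VI: 0.14 × 0.1 = 0.014
  Urn IV: 0.36 × 0.29 = 0.1044
  Urn III: 0.18 × 0.494 = 0.08892
  Urn V: 0.09 × 0.085 = 0.00765
  Urn II: 0.1 × 0.137 = 0.0137
Sum = 0.23647.
P(Urn I | marked) = 0.0078/0.23647 ≈ 0.0330
P(Urn VI | marked) = 0.014/0.23647 ≈ 0.0592
P(Urn IV | marked) = 0.1044/0.23647 ≈ 0.4415
P(Urn III | marked) = 0.08892/0.23647 ≈ 0.3760
P(Urn V | marked) = 0.00765/0.23647 ≈ 0.0324
P(Urn II | marked) = 0.0137/0.23647 ≈ 0.0579

Urn I 0.0330, Urn VI 0.0592, Urn IV 0.4415, Urn III 0.3760, Urn V 0.0324, Urn II 0.0579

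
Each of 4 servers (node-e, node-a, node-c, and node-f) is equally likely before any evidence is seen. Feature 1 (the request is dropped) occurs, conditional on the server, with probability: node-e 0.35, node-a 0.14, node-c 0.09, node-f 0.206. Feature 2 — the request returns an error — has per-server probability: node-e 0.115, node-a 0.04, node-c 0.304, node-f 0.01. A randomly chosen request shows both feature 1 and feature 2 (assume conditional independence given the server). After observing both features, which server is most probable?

node-e

Since the prior is uniform, the posterior is proportional to the likelihood:
  node-e: 0.35 × 0.115 = 0.04025
  node-a: 0.14 × 0.04 = 0.0056
  node-c: 0.09 × 0.304 = 0.02736
  node-f: 0.206 × 0.01 = 0.00206
Sum = 0.07527.
Largest term belongs to node-e, so node-e is most probable.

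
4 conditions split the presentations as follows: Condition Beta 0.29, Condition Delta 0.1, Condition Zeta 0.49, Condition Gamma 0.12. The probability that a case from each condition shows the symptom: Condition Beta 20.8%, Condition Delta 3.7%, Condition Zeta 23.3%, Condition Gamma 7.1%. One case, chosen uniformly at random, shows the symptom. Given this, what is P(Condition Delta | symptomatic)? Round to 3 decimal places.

0.020

Compute prior × likelihood for every hypothesis:
  Condition Beta: 0.29 × 0.208 = 0.06032
  Condition Delta: 0.1 × 0.037 = 0.0037
  Condition Zeta: 0.49 × 0.233 = 0.11417
  Condition Gamma: 0.12 × 0.071 = 0.00852
Sum = 0.18671.
P(Condition Delta | evidence) = 0.0037 / 0.18671 ≈ 0.020.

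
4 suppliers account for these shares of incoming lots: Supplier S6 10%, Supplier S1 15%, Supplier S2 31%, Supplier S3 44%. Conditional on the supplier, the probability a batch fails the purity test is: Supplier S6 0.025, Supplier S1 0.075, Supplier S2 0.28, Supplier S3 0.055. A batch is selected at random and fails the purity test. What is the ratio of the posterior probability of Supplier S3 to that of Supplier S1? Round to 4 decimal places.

Unnormalized posteriors (prior × likelihood):
  Supplier S6: 0.1 × 0.025 = 0.0025
  Supplier S1: 0.15 × 0.075 = 0.01125
  Supplier S2: 0.31 × 0.28 = 0.0868
  Supplier S3: 0.44 × 0.055 = 0.0242
Sum = 0.12475.
The ratio is 0.0242 / 0.01125 (the normalizer cancels) = 2.1511.

2.1511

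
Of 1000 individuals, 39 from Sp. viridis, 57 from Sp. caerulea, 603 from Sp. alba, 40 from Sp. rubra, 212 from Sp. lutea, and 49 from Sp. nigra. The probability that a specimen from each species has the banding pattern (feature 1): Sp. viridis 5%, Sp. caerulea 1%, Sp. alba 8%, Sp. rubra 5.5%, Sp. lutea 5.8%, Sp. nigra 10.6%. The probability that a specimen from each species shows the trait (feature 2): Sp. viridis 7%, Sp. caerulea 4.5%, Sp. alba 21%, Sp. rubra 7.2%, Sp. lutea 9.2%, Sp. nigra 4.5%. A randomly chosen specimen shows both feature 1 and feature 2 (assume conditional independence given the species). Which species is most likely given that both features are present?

Compute prior × likelihood for every hypothesis:
  Sp. viridis: 0.039 × 0.05 × 0.07 = 0.0001365
  Sp. caerulea: 0.057 × 0.01 × 0.045 = 0.00002565
  Sp. alba: 0.603 × 0.08 × 0.21 = 0.0101304
  Sp. rubra: 0.04 × 0.055 × 0.072 = 0.0001584
  Sp. lutea: 0.212 × 0.058 × 0.092 = 0.001131232
  Sp. nigra: 0.049 × 0.106 × 0.045 = 0.00023373
Total = 0.011815912.
Largest term belongs to Sp. alba, so Sp. alba is most probable.

Sp. alba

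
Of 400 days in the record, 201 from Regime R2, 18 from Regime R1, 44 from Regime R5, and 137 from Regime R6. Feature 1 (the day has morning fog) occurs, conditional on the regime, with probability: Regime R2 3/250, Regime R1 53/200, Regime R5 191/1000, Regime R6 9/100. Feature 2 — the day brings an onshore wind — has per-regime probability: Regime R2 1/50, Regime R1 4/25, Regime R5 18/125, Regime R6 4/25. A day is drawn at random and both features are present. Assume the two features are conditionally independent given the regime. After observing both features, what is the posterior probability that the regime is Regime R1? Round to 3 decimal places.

0.191

By Bayes' rule, posterior ∝ prior × likelihood:
  Regime R2: 0.5025 × 0.012 × 0.02 = 0.0001206
  Regime R1: 0.045 × 0.265 × 0.16 = 0.001908
  Regime R5: 0.11 × 0.191 × 0.144 = 0.00302544
  Regime R6: 0.3425 × 0.09 × 0.16 = 0.004932
Normalizing constant = 0.00998604.
P(Regime R1 | evidence) = 0.001908 / 0.00998604 ≈ 0.191.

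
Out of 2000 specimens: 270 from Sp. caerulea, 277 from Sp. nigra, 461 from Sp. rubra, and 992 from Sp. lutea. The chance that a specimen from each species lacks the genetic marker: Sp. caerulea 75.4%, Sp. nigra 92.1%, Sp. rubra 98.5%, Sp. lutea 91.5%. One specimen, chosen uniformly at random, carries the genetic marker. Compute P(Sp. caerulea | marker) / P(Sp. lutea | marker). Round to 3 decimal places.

Taking complements, P(marker | each) = Sp. caerulea 0.246, Sp. nigra 0.079, Sp. rubra 0.015, Sp. lutea 0.085.
Compute prior × likelihood for every hypothesis:
  Sp. caerulea: 0.135 × 0.246 = 0.03321
  Sp. nigra: 0.1385 × 0.079 = 0.0109415
  Sp. rubra: 0.2305 × 0.015 = 0.0034575
  Sp. lutea: 0.496 × 0.085 = 0.04216
Sum = 0.089769.
The ratio is 0.03321 / 0.04216 (the normalizer cancels) = 0.788.

0.788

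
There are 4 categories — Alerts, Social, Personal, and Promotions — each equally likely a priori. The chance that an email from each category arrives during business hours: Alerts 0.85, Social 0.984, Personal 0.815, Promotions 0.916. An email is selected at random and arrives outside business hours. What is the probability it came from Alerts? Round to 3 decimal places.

Taking complements, P(off-hours | each) = Alerts 0.15, Social 0.016, Personal 0.185, Promotions 0.084.
With a uniform prior (1/4 each), posterior ∝ likelihood:
  Alerts: 0.15
  Social: 0.016
  Personal: 0.185
  Promotions: 0.084
Sum = 0.435.
P(Alerts | evidence) = 0.15 / 0.435 ≈ 0.345.

0.345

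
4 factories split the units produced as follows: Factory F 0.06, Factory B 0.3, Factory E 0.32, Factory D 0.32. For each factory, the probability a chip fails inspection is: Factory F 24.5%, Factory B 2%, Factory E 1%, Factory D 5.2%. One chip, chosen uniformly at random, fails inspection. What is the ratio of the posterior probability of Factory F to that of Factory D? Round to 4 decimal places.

0.8834

By Bayes' rule, posterior ∝ prior × likelihood:
  Factory F: 0.06 × 0.245 = 0.0147
  Factory B: 0.3 × 0.02 = 0.006
  Factory E: 0.32 × 0.01 = 0.0032
  Factory D: 0.32 × 0.052 = 0.01664
Sum = 0.04054.
The ratio is 0.0147 / 0.01664 (the normalizer cancels) = 0.8834.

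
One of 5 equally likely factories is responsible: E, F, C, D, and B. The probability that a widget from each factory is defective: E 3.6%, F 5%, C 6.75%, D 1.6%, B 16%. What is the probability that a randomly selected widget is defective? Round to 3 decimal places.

0.066

Since the prior is uniform, the posterior is proportional to the likelihood:
  E: 0.036
  F: 0.05
  C: 0.0675
  D: 0.016
  B: 0.16
P(defective) = (1/5) × (0.036 + 0.05 + 0.0675 + 0.016 + 0.16) = 0.3295/5 ≈ 0.066.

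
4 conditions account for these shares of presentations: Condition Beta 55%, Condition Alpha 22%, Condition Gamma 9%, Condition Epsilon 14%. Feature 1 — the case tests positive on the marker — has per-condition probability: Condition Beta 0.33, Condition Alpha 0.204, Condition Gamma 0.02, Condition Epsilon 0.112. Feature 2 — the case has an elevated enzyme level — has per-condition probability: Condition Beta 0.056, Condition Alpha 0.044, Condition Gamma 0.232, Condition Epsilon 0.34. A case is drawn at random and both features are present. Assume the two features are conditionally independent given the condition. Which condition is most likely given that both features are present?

Condition Beta

Compute prior × likelihood for every hypothesis:
  Condition Beta: 0.55 × 0.33 × 0.056 = 0.010164
  Condition Alpha: 0.22 × 0.204 × 0.044 = 0.00197472
  Condition Gamma: 0.09 × 0.02 × 0.232 = 0.0004176
  Condition Epsilon: 0.14 × 0.112 × 0.34 = 0.0053312
Sum = 0.01788752.
Largest term belongs to Condition Beta, so Condition Beta is most probable.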